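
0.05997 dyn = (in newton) 5.997e-07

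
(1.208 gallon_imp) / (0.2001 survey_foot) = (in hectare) 9.004e-06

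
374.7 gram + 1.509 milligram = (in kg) 0.3747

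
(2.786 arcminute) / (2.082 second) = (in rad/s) 0.0003892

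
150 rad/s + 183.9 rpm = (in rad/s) 169.3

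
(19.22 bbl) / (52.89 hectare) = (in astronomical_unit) 3.862e-17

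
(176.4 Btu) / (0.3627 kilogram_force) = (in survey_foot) 1.717e+05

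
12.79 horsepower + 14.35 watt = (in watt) 9552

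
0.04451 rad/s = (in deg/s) 2.55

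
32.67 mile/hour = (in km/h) 52.58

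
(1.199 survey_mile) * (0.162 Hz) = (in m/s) 312.6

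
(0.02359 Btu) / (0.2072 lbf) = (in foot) 88.6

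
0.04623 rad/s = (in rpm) 0.4415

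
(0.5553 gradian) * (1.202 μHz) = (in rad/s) 1.048e-08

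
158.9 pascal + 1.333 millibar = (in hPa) 2.922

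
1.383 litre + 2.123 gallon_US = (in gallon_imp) 2.072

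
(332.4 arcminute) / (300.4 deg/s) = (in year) 5.848e-10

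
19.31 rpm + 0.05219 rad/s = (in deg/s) 118.9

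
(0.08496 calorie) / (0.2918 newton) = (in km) 0.001218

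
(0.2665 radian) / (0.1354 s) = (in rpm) 18.8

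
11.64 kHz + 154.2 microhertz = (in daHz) 1164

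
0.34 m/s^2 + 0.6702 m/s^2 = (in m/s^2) 1.01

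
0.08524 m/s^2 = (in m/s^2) 0.08524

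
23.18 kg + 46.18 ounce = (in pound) 53.99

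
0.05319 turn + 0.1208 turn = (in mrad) 1093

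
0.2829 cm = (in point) 8.019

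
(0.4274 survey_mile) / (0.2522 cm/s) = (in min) 4546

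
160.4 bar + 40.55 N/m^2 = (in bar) 160.4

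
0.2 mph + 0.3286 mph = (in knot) 0.4593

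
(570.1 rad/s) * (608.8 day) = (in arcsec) 6.185e+15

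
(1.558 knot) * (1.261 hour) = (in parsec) 1.179e-13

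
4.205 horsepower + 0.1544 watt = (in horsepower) 4.205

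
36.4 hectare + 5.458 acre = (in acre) 95.4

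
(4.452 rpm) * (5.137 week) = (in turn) 2.305e+05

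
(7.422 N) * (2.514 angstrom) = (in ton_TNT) 4.46e-19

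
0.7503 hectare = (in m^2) 7503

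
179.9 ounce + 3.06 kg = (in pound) 17.99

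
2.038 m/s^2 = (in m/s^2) 2.038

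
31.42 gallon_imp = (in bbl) 0.8984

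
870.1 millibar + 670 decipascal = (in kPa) 87.08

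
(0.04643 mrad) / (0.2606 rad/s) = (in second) 0.0001782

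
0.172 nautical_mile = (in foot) 1045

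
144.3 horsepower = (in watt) 1.076e+05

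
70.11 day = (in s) 6.058e+06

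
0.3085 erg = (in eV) 1.926e+11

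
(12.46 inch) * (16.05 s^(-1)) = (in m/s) 5.08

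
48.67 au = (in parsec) 0.000236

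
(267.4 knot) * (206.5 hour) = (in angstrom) 1.023e+18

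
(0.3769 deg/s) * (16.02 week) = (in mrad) 6.373e+07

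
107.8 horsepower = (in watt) 8.039e+04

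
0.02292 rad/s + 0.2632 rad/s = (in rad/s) 0.2861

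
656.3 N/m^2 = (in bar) 0.006563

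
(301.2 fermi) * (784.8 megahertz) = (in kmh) 0.000851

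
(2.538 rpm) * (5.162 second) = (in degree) 78.61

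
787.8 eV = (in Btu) 1.196e-19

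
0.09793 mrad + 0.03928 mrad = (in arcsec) 28.3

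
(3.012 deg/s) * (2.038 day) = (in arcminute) 3.182e+07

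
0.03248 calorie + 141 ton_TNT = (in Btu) 5.592e+08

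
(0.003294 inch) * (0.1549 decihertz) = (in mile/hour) 2.899e-06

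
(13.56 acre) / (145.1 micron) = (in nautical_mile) 2.042e+05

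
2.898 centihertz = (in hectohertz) 0.0002898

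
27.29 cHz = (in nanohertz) 2.729e+08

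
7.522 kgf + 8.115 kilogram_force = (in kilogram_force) 15.64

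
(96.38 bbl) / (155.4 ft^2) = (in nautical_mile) 0.0005731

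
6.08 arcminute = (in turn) 0.0002815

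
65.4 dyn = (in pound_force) 0.000147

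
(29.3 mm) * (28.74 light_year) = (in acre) 1.969e+12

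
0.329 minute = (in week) 3.264e-05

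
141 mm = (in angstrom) 1.41e+09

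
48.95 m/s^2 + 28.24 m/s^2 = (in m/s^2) 77.19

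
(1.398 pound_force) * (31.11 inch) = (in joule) 4.914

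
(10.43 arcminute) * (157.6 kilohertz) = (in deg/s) 2.74e+04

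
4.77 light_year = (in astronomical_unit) 3.017e+05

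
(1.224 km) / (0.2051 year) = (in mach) 5.558e-07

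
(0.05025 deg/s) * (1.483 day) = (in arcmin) 3.863e+05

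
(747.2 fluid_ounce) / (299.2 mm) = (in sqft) 0.795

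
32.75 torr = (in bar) 0.04366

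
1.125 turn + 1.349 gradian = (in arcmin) 2.437e+04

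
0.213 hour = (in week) 0.001268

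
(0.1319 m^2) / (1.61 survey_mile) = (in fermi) 5.091e+10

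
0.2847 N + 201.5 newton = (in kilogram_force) 20.58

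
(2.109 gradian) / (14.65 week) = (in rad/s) 3.739e-09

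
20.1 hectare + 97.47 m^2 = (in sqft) 2.165e+06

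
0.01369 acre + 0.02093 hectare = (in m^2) 264.7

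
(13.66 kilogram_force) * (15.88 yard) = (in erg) 1.945e+10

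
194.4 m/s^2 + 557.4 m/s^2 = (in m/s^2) 751.8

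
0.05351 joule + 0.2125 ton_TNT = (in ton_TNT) 0.2125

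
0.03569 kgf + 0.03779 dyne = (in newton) 0.35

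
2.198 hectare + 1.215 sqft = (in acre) 5.431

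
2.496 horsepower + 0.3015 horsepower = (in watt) 2086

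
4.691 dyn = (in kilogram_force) 4.783e-06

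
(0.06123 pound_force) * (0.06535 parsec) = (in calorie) 1.313e+14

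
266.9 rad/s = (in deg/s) 1.529e+04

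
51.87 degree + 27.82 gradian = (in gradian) 85.45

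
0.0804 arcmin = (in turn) 3.722e-06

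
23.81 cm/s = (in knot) 0.4628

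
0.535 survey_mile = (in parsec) 2.79e-14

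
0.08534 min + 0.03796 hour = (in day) 0.001641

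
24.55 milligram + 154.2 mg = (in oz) 0.006305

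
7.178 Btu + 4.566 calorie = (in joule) 7592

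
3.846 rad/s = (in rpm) 36.73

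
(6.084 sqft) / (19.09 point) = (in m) 83.93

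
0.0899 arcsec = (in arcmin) 0.001498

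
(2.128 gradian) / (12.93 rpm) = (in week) 4.082e-08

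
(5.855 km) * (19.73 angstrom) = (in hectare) 1.155e-09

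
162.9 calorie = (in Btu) 0.646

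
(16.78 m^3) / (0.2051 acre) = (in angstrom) 2.022e+08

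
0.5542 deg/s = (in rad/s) 0.009673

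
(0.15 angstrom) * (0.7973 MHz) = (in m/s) 1.196e-05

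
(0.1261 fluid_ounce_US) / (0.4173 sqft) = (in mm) 0.09619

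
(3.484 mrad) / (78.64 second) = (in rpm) 0.0004231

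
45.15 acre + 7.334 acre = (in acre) 52.48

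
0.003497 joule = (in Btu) 3.315e-06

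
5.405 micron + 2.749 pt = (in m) 0.0009752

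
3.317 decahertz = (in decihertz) 331.7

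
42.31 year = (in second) 1.334e+09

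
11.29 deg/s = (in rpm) 1.882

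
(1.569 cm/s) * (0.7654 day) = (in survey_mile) 0.6447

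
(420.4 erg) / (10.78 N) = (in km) 3.9e-09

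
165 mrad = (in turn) 0.02626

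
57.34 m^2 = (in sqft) 617.2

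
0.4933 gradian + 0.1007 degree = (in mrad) 9.506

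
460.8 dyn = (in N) 0.004608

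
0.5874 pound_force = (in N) 2.613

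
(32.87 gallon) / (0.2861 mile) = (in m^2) 0.0002702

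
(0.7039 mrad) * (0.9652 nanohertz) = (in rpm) 6.488e-12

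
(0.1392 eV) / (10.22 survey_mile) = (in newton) 1.356e-24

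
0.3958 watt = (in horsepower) 0.0005308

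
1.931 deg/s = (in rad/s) 0.0337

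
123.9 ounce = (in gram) 3513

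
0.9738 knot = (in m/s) 0.501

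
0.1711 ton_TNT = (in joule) 7.159e+08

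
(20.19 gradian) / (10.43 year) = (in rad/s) 9.642e-10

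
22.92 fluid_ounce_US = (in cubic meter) 0.0006778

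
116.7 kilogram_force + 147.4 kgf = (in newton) 2590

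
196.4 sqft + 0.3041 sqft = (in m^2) 18.27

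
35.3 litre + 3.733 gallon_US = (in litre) 49.43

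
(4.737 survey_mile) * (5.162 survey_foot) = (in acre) 2.964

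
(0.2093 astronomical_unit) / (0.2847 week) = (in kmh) 6.546e+05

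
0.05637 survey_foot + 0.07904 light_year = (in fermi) 7.478e+29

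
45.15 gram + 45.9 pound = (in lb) 46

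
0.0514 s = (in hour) 1.428e-05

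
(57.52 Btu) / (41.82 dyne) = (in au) 0.00097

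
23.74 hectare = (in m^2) 2.374e+05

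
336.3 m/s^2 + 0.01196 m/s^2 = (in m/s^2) 336.3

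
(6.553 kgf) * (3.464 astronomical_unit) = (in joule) 3.33e+13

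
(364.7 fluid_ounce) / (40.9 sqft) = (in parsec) 9.199e-20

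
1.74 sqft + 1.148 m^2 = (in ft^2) 14.1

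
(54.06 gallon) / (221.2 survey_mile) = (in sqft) 6.188e-06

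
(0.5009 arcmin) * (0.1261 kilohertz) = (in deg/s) 1.053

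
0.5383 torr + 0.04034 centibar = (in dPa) 1121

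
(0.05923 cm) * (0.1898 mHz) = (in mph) 2.515e-07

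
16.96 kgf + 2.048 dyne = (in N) 166.3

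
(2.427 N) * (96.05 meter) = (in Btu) 0.2209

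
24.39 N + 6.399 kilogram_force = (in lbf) 19.59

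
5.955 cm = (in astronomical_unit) 3.981e-13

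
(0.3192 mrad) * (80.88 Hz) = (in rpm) 0.2465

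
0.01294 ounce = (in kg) 0.0003668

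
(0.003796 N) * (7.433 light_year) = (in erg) 2.669e+21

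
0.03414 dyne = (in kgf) 3.481e-08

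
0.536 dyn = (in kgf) 5.466e-07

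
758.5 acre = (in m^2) 3.07e+06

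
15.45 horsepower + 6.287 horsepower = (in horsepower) 21.74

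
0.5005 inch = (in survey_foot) 0.04171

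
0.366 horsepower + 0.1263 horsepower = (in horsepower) 0.4923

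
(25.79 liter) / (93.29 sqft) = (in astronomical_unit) 1.989e-14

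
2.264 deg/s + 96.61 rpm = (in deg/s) 581.9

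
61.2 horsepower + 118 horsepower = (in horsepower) 179.2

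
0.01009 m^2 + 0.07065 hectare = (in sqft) 7605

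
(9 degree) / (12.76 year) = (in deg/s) 2.237e-08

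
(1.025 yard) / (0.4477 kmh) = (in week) 1.246e-05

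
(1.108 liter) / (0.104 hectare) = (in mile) 6.62e-10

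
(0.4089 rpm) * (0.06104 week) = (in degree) 9.057e+04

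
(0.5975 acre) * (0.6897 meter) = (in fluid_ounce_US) 5.639e+07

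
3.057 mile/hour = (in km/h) 4.92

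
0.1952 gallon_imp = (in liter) 0.8874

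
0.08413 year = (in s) 2.653e+06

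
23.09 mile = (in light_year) 3.928e-12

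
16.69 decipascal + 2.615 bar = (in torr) 1961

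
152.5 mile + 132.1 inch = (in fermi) 2.454e+20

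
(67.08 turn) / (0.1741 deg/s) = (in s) 1.387e+05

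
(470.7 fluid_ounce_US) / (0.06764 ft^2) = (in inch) 87.21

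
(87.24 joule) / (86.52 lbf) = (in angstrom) 2.267e+09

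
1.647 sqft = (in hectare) 1.53e-05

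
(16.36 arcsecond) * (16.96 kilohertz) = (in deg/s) 77.07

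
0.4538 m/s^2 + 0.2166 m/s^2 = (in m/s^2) 0.6704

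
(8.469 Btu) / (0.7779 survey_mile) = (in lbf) 1.605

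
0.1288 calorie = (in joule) 0.5389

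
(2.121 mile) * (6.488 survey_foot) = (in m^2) 6750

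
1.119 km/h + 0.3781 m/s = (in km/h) 2.48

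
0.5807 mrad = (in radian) 0.0005807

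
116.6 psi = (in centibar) 803.9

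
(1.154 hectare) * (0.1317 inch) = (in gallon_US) 1.02e+04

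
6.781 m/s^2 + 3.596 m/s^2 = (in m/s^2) 10.38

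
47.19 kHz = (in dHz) 4.719e+05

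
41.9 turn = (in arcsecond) 5.43e+07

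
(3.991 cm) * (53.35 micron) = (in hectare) 2.129e-10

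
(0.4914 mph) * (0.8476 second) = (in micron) 1.862e+05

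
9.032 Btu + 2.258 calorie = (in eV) 5.954e+22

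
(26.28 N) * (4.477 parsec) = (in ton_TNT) 8.677e+08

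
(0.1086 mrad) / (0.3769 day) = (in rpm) 3.185e-08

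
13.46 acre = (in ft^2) 5.863e+05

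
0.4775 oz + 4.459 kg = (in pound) 9.86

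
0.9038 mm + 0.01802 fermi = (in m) 0.0009038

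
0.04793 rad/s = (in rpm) 0.4577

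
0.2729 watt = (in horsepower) 0.000366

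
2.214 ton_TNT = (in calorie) 2.214e+09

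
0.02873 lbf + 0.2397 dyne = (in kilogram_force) 0.01303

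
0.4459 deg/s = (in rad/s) 0.007782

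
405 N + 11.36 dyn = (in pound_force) 91.05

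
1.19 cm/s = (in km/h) 0.04284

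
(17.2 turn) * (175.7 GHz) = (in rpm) 1.813e+14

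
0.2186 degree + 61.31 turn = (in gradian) 2.452e+04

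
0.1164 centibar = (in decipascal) 1164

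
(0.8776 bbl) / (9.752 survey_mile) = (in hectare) 8.89e-10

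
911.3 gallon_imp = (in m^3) 4.143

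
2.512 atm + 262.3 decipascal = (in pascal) 2.546e+05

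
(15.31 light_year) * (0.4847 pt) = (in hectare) 2.477e+09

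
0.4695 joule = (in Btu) 0.000445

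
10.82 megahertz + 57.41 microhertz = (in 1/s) 1.082e+07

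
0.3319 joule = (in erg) 3.319e+06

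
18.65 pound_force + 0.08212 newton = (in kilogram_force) 8.468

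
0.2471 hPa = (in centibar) 0.02471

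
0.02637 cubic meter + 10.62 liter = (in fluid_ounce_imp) 1302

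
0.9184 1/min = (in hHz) 0.0001531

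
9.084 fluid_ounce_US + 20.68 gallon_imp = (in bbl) 0.593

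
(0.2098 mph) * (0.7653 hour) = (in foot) 847.8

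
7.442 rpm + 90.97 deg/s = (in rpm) 22.6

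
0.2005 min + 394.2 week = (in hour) 6.623e+04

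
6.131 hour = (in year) 0.0006999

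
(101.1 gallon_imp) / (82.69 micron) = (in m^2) 5558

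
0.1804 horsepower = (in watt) 134.5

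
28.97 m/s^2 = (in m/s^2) 28.97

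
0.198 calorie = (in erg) 8.284e+06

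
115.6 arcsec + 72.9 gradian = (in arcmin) 3939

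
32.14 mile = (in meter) 5.172e+04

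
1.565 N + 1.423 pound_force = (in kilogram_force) 0.805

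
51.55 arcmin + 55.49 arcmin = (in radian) 0.03114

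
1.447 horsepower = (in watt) 1079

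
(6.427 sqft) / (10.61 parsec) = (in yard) 1.995e-18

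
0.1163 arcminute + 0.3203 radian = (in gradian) 20.39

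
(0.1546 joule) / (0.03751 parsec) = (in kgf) 1.362e-17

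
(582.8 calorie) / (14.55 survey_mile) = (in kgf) 0.01062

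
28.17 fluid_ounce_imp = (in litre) 0.8004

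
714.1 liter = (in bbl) 4.492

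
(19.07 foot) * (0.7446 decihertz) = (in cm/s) 43.28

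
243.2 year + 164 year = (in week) 2.123e+04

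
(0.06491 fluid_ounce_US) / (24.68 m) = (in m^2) 7.778e-08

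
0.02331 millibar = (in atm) 2.301e-05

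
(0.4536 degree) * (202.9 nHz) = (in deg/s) 9.204e-08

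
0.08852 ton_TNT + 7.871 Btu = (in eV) 2.312e+27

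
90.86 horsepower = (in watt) 6.775e+04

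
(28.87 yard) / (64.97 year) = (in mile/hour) 2.882e-08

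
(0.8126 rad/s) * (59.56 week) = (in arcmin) 1.006e+11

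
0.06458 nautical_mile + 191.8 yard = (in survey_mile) 0.1833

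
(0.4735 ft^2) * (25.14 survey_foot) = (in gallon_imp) 74.15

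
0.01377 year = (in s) 4.343e+05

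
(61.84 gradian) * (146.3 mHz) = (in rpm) 1.357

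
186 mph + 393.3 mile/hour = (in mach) 0.7606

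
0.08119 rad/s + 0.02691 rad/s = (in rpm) 1.032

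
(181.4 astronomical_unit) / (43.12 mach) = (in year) 58.61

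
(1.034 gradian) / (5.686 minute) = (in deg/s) 0.002728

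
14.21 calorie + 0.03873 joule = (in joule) 59.49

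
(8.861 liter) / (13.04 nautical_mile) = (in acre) 9.067e-11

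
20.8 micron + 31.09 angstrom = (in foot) 6.825e-05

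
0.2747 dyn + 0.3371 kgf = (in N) 3.306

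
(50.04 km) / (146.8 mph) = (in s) 762.5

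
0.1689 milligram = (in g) 0.0001689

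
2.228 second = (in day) 2.579e-05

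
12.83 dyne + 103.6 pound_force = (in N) 460.8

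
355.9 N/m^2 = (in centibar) 0.3559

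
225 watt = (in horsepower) 0.3017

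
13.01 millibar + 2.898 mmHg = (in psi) 0.2447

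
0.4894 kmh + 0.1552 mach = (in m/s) 52.98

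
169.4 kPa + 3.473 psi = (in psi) 28.04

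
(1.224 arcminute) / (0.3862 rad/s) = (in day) 1.067e-08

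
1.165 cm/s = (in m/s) 0.01165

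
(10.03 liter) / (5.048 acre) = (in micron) 0.491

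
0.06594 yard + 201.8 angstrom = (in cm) 6.03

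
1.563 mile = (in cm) 2.515e+05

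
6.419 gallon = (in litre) 24.3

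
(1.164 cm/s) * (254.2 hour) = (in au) 7.12e-08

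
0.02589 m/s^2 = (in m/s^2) 0.02589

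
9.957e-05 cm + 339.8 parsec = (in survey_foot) 3.44e+19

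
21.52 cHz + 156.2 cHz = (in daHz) 0.1777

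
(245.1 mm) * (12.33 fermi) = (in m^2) 3.022e-15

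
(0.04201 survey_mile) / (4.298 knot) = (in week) 5.056e-05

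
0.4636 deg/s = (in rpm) 0.07727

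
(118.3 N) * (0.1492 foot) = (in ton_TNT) 1.286e-09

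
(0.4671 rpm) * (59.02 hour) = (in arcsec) 2.144e+09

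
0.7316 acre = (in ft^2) 3.187e+04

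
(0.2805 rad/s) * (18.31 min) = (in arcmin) 1.059e+06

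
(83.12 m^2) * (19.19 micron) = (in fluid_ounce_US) 53.94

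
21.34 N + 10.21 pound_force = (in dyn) 6.676e+06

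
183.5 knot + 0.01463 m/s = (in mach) 0.2773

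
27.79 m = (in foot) 91.17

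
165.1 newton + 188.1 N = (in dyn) 3.532e+07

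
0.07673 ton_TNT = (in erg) 3.21e+15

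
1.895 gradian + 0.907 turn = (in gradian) 364.7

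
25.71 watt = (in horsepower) 0.03448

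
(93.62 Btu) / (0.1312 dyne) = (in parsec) 2.44e-06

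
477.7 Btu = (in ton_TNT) 0.0001205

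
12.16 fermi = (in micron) 1.216e-08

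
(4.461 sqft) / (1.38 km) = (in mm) 0.3003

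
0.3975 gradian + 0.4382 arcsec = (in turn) 0.0009941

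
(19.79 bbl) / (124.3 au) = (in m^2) 1.692e-13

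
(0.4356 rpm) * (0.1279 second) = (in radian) 0.005834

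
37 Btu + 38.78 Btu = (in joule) 7.995e+04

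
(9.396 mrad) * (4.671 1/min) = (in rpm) 0.006985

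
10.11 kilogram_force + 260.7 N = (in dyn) 3.598e+07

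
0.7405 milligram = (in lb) 1.633e-06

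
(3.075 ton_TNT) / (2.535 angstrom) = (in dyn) 5.075e+24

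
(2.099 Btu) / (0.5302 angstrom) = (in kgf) 4.259e+12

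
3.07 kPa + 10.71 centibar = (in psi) 1.999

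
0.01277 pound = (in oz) 0.2043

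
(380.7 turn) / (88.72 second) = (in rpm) 257.5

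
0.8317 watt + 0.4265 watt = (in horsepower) 0.001687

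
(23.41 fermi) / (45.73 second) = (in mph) 1.145e-15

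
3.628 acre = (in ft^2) 1.58e+05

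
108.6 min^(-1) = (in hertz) 1.81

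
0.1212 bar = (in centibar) 12.12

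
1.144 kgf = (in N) 11.22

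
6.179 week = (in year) 0.1185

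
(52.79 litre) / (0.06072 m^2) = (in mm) 869.4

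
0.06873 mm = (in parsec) 2.227e-21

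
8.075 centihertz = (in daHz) 0.008075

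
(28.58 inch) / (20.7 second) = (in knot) 0.06817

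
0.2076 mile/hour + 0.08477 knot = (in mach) 0.0004006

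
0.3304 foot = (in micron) 1.007e+05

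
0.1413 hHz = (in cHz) 1413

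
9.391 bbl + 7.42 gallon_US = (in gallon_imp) 334.6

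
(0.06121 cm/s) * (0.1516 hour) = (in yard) 0.3653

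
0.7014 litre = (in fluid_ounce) 23.72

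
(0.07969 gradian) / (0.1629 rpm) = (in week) 1.213e-07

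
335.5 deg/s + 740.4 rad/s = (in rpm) 7126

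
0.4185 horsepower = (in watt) 312.1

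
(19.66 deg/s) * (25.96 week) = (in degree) 3.087e+08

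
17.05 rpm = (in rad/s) 1.785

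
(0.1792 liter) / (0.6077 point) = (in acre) 0.0002066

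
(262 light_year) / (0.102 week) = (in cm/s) 4.018e+15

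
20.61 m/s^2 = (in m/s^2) 20.61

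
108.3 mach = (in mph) 8.249e+04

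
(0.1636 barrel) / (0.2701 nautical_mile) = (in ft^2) 0.0005597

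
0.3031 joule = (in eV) 1.892e+18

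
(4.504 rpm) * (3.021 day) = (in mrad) 1.231e+08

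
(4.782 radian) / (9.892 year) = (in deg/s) 8.783e-07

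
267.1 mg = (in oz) 0.009422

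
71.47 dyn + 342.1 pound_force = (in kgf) 155.2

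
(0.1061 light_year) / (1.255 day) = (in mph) 2.071e+10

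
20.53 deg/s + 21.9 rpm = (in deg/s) 151.9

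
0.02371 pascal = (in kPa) 2.371e-05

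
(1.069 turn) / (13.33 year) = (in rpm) 1.526e-07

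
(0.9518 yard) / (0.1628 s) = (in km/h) 19.25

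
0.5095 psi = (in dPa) 3.513e+04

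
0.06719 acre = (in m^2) 271.9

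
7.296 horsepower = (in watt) 5441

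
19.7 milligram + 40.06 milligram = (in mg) 59.76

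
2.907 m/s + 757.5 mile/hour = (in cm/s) 3.415e+04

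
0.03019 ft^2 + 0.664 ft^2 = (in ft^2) 0.6942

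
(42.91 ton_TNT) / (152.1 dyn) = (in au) 789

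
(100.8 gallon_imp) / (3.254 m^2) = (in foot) 0.462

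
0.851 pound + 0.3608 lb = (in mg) 5.497e+05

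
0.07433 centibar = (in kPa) 0.07433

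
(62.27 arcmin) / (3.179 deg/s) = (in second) 0.3265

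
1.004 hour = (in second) 3614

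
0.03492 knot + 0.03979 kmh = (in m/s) 0.02902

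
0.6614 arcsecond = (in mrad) 0.003207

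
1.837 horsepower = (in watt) 1370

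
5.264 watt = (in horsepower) 0.007059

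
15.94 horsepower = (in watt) 1.189e+04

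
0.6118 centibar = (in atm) 0.006038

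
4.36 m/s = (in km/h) 15.7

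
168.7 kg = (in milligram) 1.687e+08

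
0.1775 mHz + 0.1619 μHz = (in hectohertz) 1.777e-06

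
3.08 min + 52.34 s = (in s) 237.1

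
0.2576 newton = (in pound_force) 0.05791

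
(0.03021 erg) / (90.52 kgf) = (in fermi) 3403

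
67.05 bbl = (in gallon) 2816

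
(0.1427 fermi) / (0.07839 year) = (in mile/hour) 1.291e-22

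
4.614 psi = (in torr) 238.6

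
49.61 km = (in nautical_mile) 26.79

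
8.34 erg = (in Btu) 7.905e-10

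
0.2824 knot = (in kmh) 0.523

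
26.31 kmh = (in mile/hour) 16.35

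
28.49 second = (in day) 0.0003297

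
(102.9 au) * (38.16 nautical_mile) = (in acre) 2.688e+14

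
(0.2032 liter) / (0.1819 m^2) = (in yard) 0.001222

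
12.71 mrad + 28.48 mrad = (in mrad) 41.19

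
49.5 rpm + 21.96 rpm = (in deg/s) 428.8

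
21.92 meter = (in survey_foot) 71.92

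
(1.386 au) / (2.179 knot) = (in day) 2.141e+06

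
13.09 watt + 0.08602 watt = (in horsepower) 0.01767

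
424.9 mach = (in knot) 2.812e+05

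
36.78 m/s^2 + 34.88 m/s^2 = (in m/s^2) 71.66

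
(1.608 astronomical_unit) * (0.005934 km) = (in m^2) 1.427e+12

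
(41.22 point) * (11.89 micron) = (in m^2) 1.729e-07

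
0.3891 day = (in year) 0.001066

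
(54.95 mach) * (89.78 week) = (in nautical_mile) 5.486e+08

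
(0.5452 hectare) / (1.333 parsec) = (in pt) 3.757e-10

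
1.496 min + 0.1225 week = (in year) 0.002352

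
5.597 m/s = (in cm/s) 559.7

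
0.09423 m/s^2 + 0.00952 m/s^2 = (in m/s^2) 0.1037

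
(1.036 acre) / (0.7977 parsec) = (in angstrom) 0.001703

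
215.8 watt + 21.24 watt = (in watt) 237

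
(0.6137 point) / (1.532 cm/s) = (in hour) 3.926e-06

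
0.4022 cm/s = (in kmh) 0.01448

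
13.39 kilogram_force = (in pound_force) 29.52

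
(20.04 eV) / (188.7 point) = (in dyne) 4.823e-12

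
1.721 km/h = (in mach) 0.001404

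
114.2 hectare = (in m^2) 1.142e+06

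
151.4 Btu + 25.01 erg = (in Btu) 151.4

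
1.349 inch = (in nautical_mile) 1.85e-05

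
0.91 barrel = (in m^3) 0.1447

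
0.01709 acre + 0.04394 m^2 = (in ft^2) 744.9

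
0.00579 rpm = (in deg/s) 0.03474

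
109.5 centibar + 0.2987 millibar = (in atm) 1.081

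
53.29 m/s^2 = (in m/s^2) 53.29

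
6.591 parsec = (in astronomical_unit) 1.359e+06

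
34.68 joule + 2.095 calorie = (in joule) 43.45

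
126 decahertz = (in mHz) 1.26e+06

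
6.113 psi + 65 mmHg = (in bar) 0.5081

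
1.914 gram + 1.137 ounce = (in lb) 0.07528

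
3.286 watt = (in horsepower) 0.004407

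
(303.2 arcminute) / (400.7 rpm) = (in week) 3.475e-09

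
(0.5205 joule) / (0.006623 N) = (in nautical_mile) 0.04244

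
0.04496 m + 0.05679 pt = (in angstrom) 4.498e+08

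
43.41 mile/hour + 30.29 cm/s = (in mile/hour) 44.09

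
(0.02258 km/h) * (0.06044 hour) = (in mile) 0.000848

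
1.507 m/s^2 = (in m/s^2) 1.507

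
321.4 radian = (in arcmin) 1.105e+06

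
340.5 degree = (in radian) 5.943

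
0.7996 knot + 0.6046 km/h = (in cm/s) 57.93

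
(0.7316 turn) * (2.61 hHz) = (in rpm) 1.146e+04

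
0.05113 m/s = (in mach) 0.0001502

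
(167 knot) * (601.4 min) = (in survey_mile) 1926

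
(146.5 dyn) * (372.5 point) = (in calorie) 4.601e-05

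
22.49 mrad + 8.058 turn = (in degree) 2902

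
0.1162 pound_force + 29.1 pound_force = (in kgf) 13.25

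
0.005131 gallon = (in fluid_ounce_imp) 0.6836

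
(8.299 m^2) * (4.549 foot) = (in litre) 1.151e+04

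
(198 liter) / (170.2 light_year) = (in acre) 3.039e-23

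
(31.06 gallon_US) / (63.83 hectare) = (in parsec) 5.97e-24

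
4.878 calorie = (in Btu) 0.01934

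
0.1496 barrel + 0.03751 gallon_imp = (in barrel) 0.1507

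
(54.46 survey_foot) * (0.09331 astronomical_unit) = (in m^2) 2.317e+11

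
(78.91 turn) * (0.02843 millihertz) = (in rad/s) 0.0141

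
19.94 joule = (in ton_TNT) 4.766e-09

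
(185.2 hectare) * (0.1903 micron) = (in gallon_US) 93.1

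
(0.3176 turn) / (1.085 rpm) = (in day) 0.0002033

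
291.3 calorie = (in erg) 1.219e+10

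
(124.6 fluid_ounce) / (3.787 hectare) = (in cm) 9.73e-06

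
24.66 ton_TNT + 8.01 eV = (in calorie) 2.466e+10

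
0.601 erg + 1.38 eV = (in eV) 3.751e+11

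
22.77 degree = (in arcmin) 1366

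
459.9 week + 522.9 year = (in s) 1.677e+10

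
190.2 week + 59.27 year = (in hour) 5.512e+05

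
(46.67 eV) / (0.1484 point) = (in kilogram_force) 1.456e-14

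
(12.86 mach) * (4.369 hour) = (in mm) 6.887e+10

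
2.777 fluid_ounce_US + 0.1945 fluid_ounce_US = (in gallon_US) 0.02321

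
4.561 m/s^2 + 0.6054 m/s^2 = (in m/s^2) 5.166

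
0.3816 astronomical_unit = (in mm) 5.709e+13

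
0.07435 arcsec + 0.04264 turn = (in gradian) 17.06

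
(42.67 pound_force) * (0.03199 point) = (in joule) 0.002142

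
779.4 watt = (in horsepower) 1.045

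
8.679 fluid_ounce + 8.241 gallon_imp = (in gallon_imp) 8.297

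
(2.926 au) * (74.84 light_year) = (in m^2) 3.099e+29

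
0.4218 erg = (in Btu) 3.998e-11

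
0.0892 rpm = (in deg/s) 0.5352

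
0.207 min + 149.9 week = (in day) 1049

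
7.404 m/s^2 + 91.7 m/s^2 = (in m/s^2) 99.1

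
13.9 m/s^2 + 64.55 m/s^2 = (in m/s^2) 78.45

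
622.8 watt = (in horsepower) 0.8352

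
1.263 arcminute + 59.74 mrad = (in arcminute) 206.6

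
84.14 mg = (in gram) 0.08414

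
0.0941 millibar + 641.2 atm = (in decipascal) 6.497e+08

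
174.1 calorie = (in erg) 7.284e+09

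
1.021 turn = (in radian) 6.415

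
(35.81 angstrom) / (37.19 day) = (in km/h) 4.012e-15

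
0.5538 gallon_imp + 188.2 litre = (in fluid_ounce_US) 6449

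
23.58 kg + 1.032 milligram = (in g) 2.358e+04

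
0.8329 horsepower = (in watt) 621.1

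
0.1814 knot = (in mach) 0.0002741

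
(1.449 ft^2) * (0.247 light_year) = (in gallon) 8.31e+16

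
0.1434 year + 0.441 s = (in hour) 1256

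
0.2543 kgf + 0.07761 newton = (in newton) 2.571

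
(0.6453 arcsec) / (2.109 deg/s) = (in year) 2.695e-12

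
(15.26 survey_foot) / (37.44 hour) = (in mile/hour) 7.719e-05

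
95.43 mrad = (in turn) 0.01519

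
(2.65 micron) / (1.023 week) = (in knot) 8.326e-12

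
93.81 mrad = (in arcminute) 322.5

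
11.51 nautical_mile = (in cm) 2.132e+06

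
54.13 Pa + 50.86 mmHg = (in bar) 0.06835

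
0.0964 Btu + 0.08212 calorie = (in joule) 102.1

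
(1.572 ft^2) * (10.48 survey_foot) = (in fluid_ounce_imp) 1.642e+04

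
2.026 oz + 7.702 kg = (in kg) 7.759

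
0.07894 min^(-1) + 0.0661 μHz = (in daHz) 0.0001316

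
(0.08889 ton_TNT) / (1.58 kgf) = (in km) 2.4e+04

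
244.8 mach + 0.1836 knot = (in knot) 1.62e+05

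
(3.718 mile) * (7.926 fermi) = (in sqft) 5.105e-10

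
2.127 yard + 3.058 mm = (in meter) 1.948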